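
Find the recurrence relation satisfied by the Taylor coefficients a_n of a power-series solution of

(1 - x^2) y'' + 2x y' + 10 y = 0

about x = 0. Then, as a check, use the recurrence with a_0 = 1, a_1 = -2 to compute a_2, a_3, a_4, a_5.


Substitute y = sum_n a_n x^n.
(1 - 1 x^2) y'' contributes (n+2)(n+1) a_{n+2} - n(n-1) a_n at x^n.
2 x y'(x) contributes 2 n a_n at x^n.
10 y(x) contributes 10 a_n at x^n.
Matching x^n: (n+2)(n+1) a_{n+2} + (-n(n-1) + 2 n + 10) a_n = 0.
Thus a_{n+2} = (n(n-1) - 2 n - 10) / ((n+1)(n+2)) * a_n.

Check with a_0 = 1, a_1 = -2 (apply the recurrence for n = 0, 1, 2, 3): a_0 = 1, a_1 = -2, a_2 = -5, a_3 = 4, a_4 = 5, a_5 = -2.

a_(n+2) = (n(n-1) - 2 n - 10) / ((n+1)(n+2)) * a_n; check: a_0 = 1, a_1 = -2, a_2 = -5, a_3 = 4, a_4 = 5, a_5 = -2


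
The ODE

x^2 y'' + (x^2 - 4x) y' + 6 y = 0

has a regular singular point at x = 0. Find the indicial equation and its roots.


Divide by x^2 to reach normal form y'' + P_1(x) y' + P_2(x) y = 0 with P_1(x) = 1 - 4/x and P_2(x) = 6/x^2.
x = 0 is a singular point because the y'-coefficient 1 - 4/x has a pole at x = 0 and the y-coefficient 6/x^2 has a pole at x = 0.
It is a regular singular point because x P_1(x) = p(x) = x - 4 and x^2 P_2(x) = q(x) = 6 are polynomials, hence analytic at x = 0.
p(0) = -4,  q(0) = 6.
Indicial equation: r(r-1) + p(0) r + q(0) = 0, i.e. r^2 + (p(0) - 1) r + q(0) = 0, i.e. r^2 - 5 r + 6 = 0.
Discriminant: (-5)^2 - 4(6) = 1, so r = (5 ± 1)/2.
Solving: r_1 = 3, r_2 = 2.

indicial: r^2 - 5 r + 6 = 0; roots r_1 = 3, r_2 = 2


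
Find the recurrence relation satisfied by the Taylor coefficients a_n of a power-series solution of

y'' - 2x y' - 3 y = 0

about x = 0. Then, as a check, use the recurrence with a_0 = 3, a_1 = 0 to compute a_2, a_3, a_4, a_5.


Substitute y = sum_n a_n x^n.
y''(x) has coefficient (n+2)(n+1) a_{n+2} at x^n;
-2 x y'(x) has coefficient -2 n a_n at x^n (shift);
-3 y(x) has coefficient -3 a_n at x^n.
Matching x^n: (n+2)(n+1) a_{n+2} + (-2n - 3) a_n = 0.
Thus a_{n+2} = (2n + 3) / ((n+1)(n+2)) * a_n.

Check with a_0 = 3, a_1 = 0 (apply the recurrence for n = 0, 1, 2, 3): a_0 = 3, a_1 = 0, a_2 = 9/2, a_3 = 0, a_4 = 21/8, a_5 = 0.

a_(n+2) = (2n + 3) / ((n+1)(n+2)) * a_n; check: a_0 = 3, a_1 = 0, a_2 = 9/2, a_3 = 0, a_4 = 21/8, a_5 = 0


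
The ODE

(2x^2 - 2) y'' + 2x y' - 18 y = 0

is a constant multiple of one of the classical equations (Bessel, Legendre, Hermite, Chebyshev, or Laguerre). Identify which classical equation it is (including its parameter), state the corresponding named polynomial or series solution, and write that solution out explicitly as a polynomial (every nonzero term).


All three coefficients share the factor -2; dividing through by -2 gives  (1 - x^2) y'' - x y' + 9 y = 0.
This matches the Chebyshev equation (1 - x^2) y'' - x y' + n^2 y = 0 (note the -x y' term, not -2x y') with n^2 = 9, so n = 3; the polynomial solution is T_3(x).
With y = sum_k a_k x^k, matching x^k gives (k+2)(k+1) a_{k+2} = (k^2 - n^2) a_k = (k - 3)(k + 3) a_k. The right side vanishes at k = 3, so the series with the parity of 3 terminates at degree 3.
Standard normalization: leading coefficient of T_n is 2^(n-1), so a_3 = 2^2 = 4. Work downward with a_k = (k+1)(k+2) a_{k+2} / ((k - 3)(k + 3)):
  a_1 = (2)(3)(4) / ((1 - 3)(1 + 3)) = 24/(-8) = -3
Hence T_3(x) = 4 x^3 - 3 x.

T_3(x); series = 4 x^3 - 3 x


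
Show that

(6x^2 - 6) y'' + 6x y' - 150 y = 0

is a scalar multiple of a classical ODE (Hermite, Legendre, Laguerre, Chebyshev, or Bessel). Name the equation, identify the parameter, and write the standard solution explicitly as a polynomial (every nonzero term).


All three coefficients share the factor -6; dividing through by -6 gives  (1 - x^2) y'' - x y' + 25 y = 0.
This matches the Chebyshev equation (1 - x^2) y'' - x y' + n^2 y = 0 (note the -x y' term, not -2x y') with n^2 = 25, so n = 5; the polynomial solution is T_5(x).
With y = sum_k a_k x^k, matching x^k gives (k+2)(k+1) a_{k+2} = (k^2 - n^2) a_k = (k - 5)(k + 5) a_k. The right side vanishes at k = 5, so the series with the parity of 5 terminates at degree 5.
Standard normalization: leading coefficient of T_n is 2^(n-1), so a_5 = 2^4 = 16. Work downward with a_k = (k+1)(k+2) a_{k+2} / ((k - 5)(k + 5)):
  a_3 = (4)(5)(16) / ((3 - 5)(3 + 5)) = 320/(-16) = -20
  a_1 = (2)(3)(-20) / ((1 - 5)(1 + 5)) = -120/(-24) = 5
Hence T_5(x) = 16 x^5 - 20 x^3 + 5 x.

T_5(x); series = 16 x^5 - 20 x^3 + 5 x


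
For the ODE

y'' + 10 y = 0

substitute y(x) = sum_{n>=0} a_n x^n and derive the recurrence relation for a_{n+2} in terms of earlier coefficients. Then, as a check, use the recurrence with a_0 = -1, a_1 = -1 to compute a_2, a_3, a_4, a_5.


Substitute y = sum_n a_n x^n into y'' + (const) y = 0.
y''(x) = sum_{n>=0} (n+2)(n+1) a_{n+2} x^n.
The ODE becomes sum_n [(n+2)(n+1) a_{n+2} + 10 a_n] x^n = 0.
Setting each coefficient to zero gives the recurrence:
  (n+2)(n+1) a_{n+2} + 10 a_n = 0,
  a_{n+2} = -10 / ((n+1)(n+2)) a_n.

Check with a_0 = -1, a_1 = -1 (apply the recurrence for n = 0, 1, 2, 3): a_0 = -1, a_1 = -1, a_2 = 5, a_3 = 5/3, a_4 = -25/6, a_5 = -5/6.

a_{n+2} = -10/((n+1)(n+2)) * a_n; check: a_0 = -1, a_1 = -1, a_2 = 5, a_3 = 5/3, a_4 = -25/6, a_5 = -5/6


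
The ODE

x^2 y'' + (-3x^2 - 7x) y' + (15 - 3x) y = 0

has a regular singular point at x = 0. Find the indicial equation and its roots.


Divide by x^2 to reach normal form y'' + P_1(x) y' + P_2(x) y = 0 with P_1(x) = -3 - 7/x and P_2(x) = -3/x + 15/x^2.
x = 0 is a singular point because the y'-coefficient -3 - 7/x has a pole at x = 0 and the y-coefficient -3/x + 15/x^2 has a pole at x = 0.
It is a regular singular point because x P_1(x) = p(x) = -3x - 7 and x^2 P_2(x) = q(x) = 15 - 3x are polynomials, hence analytic at x = 0.
p(0) = -7,  q(0) = 15.
Indicial equation: r(r-1) + p(0) r + q(0) = 0, i.e. r^2 + (p(0) - 1) r + q(0) = 0, i.e. r^2 - 8 r + 15 = 0.
Discriminant: (-8)^2 - 4(15) = 4, so r = (8 ± 2)/2.
Solving: r_1 = 5, r_2 = 3.

indicial: r^2 - 8 r + 15 = 0; roots r_1 = 5, r_2 = 3


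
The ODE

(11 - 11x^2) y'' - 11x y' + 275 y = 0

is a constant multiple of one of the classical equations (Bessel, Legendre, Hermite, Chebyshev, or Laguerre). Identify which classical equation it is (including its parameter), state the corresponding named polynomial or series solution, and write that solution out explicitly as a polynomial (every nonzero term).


All three coefficients share the factor 11; dividing through by 11 gives  (1 - x^2) y'' - x y' + 25 y = 0.
This matches the Chebyshev equation (1 - x^2) y'' - x y' + n^2 y = 0 (note the -x y' term, not -2x y') with n^2 = 25, so n = 5; the polynomial solution is T_5(x).
With y = sum_k a_k x^k, matching x^k gives (k+2)(k+1) a_{k+2} = (k^2 - n^2) a_k = (k - 5)(k + 5) a_k. The right side vanishes at k = 5, so the series with the parity of 5 terminates at degree 5.
Standard normalization: leading coefficient of T_n is 2^(n-1), so a_5 = 2^4 = 16. Work downward with a_k = (k+1)(k+2) a_{k+2} / ((k - 5)(k + 5)):
  a_3 = (4)(5)(16) / ((3 - 5)(3 + 5)) = 320/(-16) = -20
  a_1 = (2)(3)(-20) / ((1 - 5)(1 + 5)) = -120/(-24) = 5
Hence T_5(x) = 16 x^5 - 20 x^3 + 5 x.

T_5(x); series = 16 x^5 - 20 x^3 + 5 x


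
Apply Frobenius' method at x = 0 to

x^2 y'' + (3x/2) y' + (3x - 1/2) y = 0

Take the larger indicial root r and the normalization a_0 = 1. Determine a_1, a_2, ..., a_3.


Write in Frobenius form y'' + (p(x)/x) y' + (q(x)/x^2) y = 0:
  p(x) = 3/2,  q(x) = 3x - 1/2.
Indicial equation: r(r-1) + (3/2) r + (-1/2) = 0 -> roots r_1 = 1/2, r_2 = -1.
Take r = r_1 = 1/2. Let y(x) = x^r sum_{n>=0} a_n x^n with a_0 = 1.
Substitute y = x^r sum a_n x^n and match x^{r+n}. The recurrence is
  D(n) a_n + 3 a_{n-1} = 0,  where D(n) = (r+n)(r+n-1) + (3/2)(r+n) + (-1/2).
  a_n = -3 / D(n) * a_{n-1}.
Since the indicial polynomial factors as (r - r_1)(r - r_2), D(n) = (r_1 + n - r_1)(r_1 + n - r_2) = n(n + 3/2).
Evaluating step by step (a_0 = 1):
  n = 1: D(1) = 1(1 + 3/2) = 5/2; numerator = -3(1) = -3; a_1 = (-3)/(5/2) = -6/5
  n = 2: D(2) = 2(2 + 3/2) = 7; numerator = -3(-6/5) = 18/5; a_2 = (18/5)/(7) = 18/35
  n = 3: D(3) = 3(3 + 3/2) = 27/2; numerator = -3(18/35) = -54/35; a_3 = (-54/35)/(27/2) = -4/35

r = 1/2; a_0 = 1; a_1 = -6/5; a_2 = 18/35; a_3 = -4/35


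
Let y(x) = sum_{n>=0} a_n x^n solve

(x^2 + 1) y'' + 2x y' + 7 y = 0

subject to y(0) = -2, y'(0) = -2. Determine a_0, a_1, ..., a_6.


Ansatz: y(x) = sum_{n>=0} a_n x^n, so y'(x) = sum_{n>=1} n a_n x^(n-1) and y''(x) = sum_{n>=2} n(n-1) a_n x^(n-2).
Substitute into P(x) y'' + Q(x) y' + R(x) y = 0 with P(x) = x^2 + 1, Q(x) = 2x, R(x) = 7, and match powers of x.
Initial conditions: a_0 = -2, a_1 = -2.
Setting the coefficient of each power of x to zero and solving order by order (substituting the coefficients already found):
  x^0: 2 a_2 + 7 a_0 = 0  ->  2 a_2 = -7 a_0 = 14  ->  a_2 = 7
  x^1: 6 a_3 + 9 a_1 = 0  ->  6 a_3 = -9 a_1 = 18  ->  a_3 = 3
  x^2: 12 a_4 + 13 a_2 = 0  ->  12 a_4 = -13 a_2 = -91  ->  a_4 = -91/12
  x^3: 20 a_5 + 19 a_3 = 0  ->  20 a_5 = -19 a_3 = -57  ->  a_5 = -57/20
  x^4: 30 a_6 + 27 a_4 = 0  ->  30 a_6 = -27 a_4 = 819/4  ->  a_6 = 273/40
Truncated series: y(x) = -2 - 2 x + 7 x^2 + 3 x^3 - (91/12) x^4 - (57/20) x^5 + (273/40) x^6 + O(x^7).

a_0 = -2; a_1 = -2; a_2 = 7; a_3 = 3; a_4 = -91/12; a_5 = -57/20; a_6 = 273/40


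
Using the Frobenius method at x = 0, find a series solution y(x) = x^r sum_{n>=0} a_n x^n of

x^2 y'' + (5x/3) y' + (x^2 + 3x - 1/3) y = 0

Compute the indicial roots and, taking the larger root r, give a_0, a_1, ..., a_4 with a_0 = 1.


Write in Frobenius form y'' + (p(x)/x) y' + (q(x)/x^2) y = 0:
  p(x) = 5/3,  q(x) = x^2 + 3x - 1/3.
Indicial equation: r(r-1) + (5/3) r + (-1/3) = 0 -> roots r_1 = 1/3, r_2 = -1.
Take r = r_1 = 1/3. Let y(x) = x^r sum_{n>=0} a_n x^n with a_0 = 1.
Substitute y = x^r sum a_n x^n and match x^{r+n}. The recurrence is
  D(n) a_n + 3 a_{n-1} + 1 a_{n-2} = 0,  where D(n) = (r+n)(r+n-1) + (5/3)(r+n) + (-1/3).
  a_n = [-3 a_{n-1} - 1 a_{n-2}] / D(n).
Since the indicial polynomial factors as (r - r_1)(r - r_2), D(n) = (r_1 + n - r_1)(r_1 + n - r_2) = n(n + 4/3).
Evaluating step by step (a_0 = 1):
  n = 1: D(1) = 1(1 + 4/3) = 7/3; numerator = -3(1) = -3; a_1 = (-3)/(7/3) = -9/7
  n = 2: D(2) = 2(2 + 4/3) = 20/3; numerator = -3(-9/7) - 1(1) = 20/7; a_2 = (20/7)/(20/3) = 3/7
  n = 3: D(3) = 3(3 + 4/3) = 13; numerator = -3(3/7) - 1(-9/7) = 0; a_3 = (0)/(13) = 0
  n = 4: D(4) = 4(4 + 4/3) = 64/3; numerator = -3(0) - 1(3/7) = -3/7; a_4 = (-3/7)/(64/3) = -9/448

r = 1/3; a_0 = 1; a_1 = -9/7; a_2 = 3/7; a_3 = 0; a_4 = -9/448


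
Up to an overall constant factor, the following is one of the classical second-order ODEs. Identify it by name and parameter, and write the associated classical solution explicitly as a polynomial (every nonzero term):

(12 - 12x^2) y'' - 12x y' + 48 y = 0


All three coefficients share the factor 12; dividing through by 12 gives  (1 - x^2) y'' - x y' + 4 y = 0.
This matches the Chebyshev equation (1 - x^2) y'' - x y' + n^2 y = 0 (note the -x y' term, not -2x y') with n^2 = 4, so n = 2; the polynomial solution is T_2(x).
With y = sum_k a_k x^k, matching x^k gives (k+2)(k+1) a_{k+2} = (k^2 - n^2) a_k = (k - 2)(k + 2) a_k. The right side vanishes at k = 2, so the series with the parity of 2 terminates at degree 2.
Standard normalization: leading coefficient of T_n is 2^(n-1), so a_2 = 2^1 = 2. Work downward with a_k = (k+1)(k+2) a_{k+2} / ((k - 2)(k + 2)):
  a_0 = (1)(2)(2) / ((0 - 2)(0 + 2)) = 4/(-4) = -1
Hence T_2(x) = 2 x^2 - 1.

T_2(x); series = 2 x^2 - 1


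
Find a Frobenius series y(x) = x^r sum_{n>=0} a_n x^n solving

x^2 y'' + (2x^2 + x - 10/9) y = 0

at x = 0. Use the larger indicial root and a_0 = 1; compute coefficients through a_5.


Write in Frobenius form y'' + (p(x)/x) y' + (q(x)/x^2) y = 0:
  p(x) = 0,  q(x) = 2x^2 + x - 10/9.
Indicial equation: r(r-1) + (0) r + (-10/9) = 0 -> roots r_1 = 5/3, r_2 = -2/3.
Take r = r_1 = 5/3. Let y(x) = x^r sum_{n>=0} a_n x^n with a_0 = 1.
Substitute y = x^r sum a_n x^n and match x^{r+n}. The recurrence is
  D(n) a_n + 1 a_{n-1} + 2 a_{n-2} = 0,  where D(n) = (r+n)(r+n-1) + (0)(r+n) + (-10/9).
  a_n = [-1 a_{n-1} - 2 a_{n-2}] / D(n).
Since the indicial polynomial factors as (r - r_1)(r - r_2), D(n) = (r_1 + n - r_1)(r_1 + n - r_2) = n(n + 7/3).
Evaluating step by step (a_0 = 1):
  n = 1: D(1) = 1(1 + 7/3) = 10/3; numerator = -1(1) = -1; a_1 = (-1)/(10/3) = -3/10
  n = 2: D(2) = 2(2 + 7/3) = 26/3; numerator = -1(-3/10) - 2(1) = -17/10; a_2 = (-17/10)/(26/3) = -51/260
  n = 3: D(3) = 3(3 + 7/3) = 16; numerator = -1(-51/260) - 2(-3/10) = 207/260; a_3 = (207/260)/(16) = 207/4160
  n = 4: D(4) = 4(4 + 7/3) = 76/3; numerator = -1(207/4160) - 2(-51/260) = 285/832; a_4 = (285/832)/(76/3) = 45/3328
  n = 5: D(5) = 5(5 + 7/3) = 110/3; numerator = -1(45/3328) - 2(207/4160) = -1881/16640; a_5 = (-1881/16640)/(110/3) = -513/166400

r = 5/3; a_0 = 1; a_1 = -3/10; a_2 = -51/260; a_3 = 207/4160; a_4 = 45/3328; a_5 = -513/166400


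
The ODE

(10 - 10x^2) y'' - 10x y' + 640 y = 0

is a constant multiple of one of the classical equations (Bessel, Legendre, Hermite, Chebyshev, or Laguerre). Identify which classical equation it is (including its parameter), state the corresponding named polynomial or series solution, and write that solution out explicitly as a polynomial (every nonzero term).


All three coefficients share the factor 10; dividing through by 10 gives  (1 - x^2) y'' - x y' + 64 y = 0.
This matches the Chebyshev equation (1 - x^2) y'' - x y' + n^2 y = 0 (note the -x y' term, not -2x y') with n^2 = 64, so n = 8; the polynomial solution is T_8(x).
With y = sum_k a_k x^k, matching x^k gives (k+2)(k+1) a_{k+2} = (k^2 - n^2) a_k = (k - 8)(k + 8) a_k. The right side vanishes at k = 8, so the series with the parity of 8 terminates at degree 8.
Standard normalization: leading coefficient of T_n is 2^(n-1), so a_8 = 2^7 = 128. Work downward with a_k = (k+1)(k+2) a_{k+2} / ((k - 8)(k + 8)):
  a_6 = (7)(8)(128) / ((6 - 8)(6 + 8)) = 7168/(-28) = -256
  a_4 = (5)(6)(-256) / ((4 - 8)(4 + 8)) = -7680/(-48) = 160
  a_2 = (3)(4)(160) / ((2 - 8)(2 + 8)) = 1920/(-60) = -32
  a_0 = (1)(2)(-32) / ((0 - 8)(0 + 8)) = -64/(-64) = 1
Hence T_8(x) = 128 x^8 - 256 x^6 + 160 x^4 - 32 x^2 + 1.

T_8(x); series = 128 x^8 - 256 x^6 + 160 x^4 - 32 x^2 + 1


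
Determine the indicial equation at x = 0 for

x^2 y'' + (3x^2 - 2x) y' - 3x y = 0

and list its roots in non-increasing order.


Divide by x^2 to reach normal form y'' + P_1(x) y' + P_2(x) y = 0 with P_1(x) = 3 - 2/x and P_2(x) = -3/x.
x = 0 is a singular point because the y'-coefficient 3 - 2/x has a pole at x = 0 and the y-coefficient -3/x has a pole at x = 0.
It is a regular singular point because x P_1(x) = p(x) = 3x - 2 and x^2 P_2(x) = q(x) = -3x are polynomials, hence analytic at x = 0.
p(0) = -2,  q(0) = 0.
Indicial equation: r(r-1) + p(0) r + q(0) = 0, i.e. r^2 + (p(0) - 1) r + q(0) = 0, i.e. r^2 - 3 r = 0.
Discriminant: (-3)^2 - 4(0) = 9, so r = (3 ± 3)/2.
Solving: r_1 = 3, r_2 = 0.

indicial: r^2 - 3 r = 0; roots r_1 = 3, r_2 = 0


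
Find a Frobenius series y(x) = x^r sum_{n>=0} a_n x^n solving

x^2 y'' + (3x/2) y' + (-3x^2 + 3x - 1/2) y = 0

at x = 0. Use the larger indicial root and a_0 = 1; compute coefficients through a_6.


Write in Frobenius form y'' + (p(x)/x) y' + (q(x)/x^2) y = 0:
  p(x) = 3/2,  q(x) = -3x^2 + 3x - 1/2.
Indicial equation: r(r-1) + (3/2) r + (-1/2) = 0 -> roots r_1 = 1/2, r_2 = -1.
Take r = r_1 = 1/2. Let y(x) = x^r sum_{n>=0} a_n x^n with a_0 = 1.
Substitute y = x^r sum a_n x^n and match x^{r+n}. The recurrence is
  D(n) a_n + 3 a_{n-1} - 3 a_{n-2} = 0,  where D(n) = (r+n)(r+n-1) + (3/2)(r+n) + (-1/2).
  a_n = [-3 a_{n-1} + 3 a_{n-2}] / D(n).
Since the indicial polynomial factors as (r - r_1)(r - r_2), D(n) = (r_1 + n - r_1)(r_1 + n - r_2) = n(n + 3/2).
Evaluating step by step (a_0 = 1):
  n = 1: D(1) = 1(1 + 3/2) = 5/2; numerator = -3(1) = -3; a_1 = (-3)/(5/2) = -6/5
  n = 2: D(2) = 2(2 + 3/2) = 7; numerator = -3(-6/5) + 3(1) = 33/5; a_2 = (33/5)/(7) = 33/35
  n = 3: D(3) = 3(3 + 3/2) = 27/2; numerator = -3(33/35) + 3(-6/5) = -45/7; a_3 = (-45/7)/(27/2) = -10/21
  n = 4: D(4) = 4(4 + 3/2) = 22; numerator = -3(-10/21) + 3(33/35) = 149/35; a_4 = (149/35)/(22) = 149/770
  n = 5: D(5) = 5(5 + 3/2) = 65/2; numerator = -3(149/770) + 3(-10/21) = -221/110; a_5 = (-221/110)/(65/2) = -17/275
  n = 6: D(6) = 6(6 + 3/2) = 45; numerator = -3(-17/275) + 3(149/770) = 2949/3850; a_6 = (2949/3850)/(45) = 983/57750

r = 1/2; a_0 = 1; a_1 = -6/5; a_2 = 33/35; a_3 = -10/21; a_4 = 149/770; a_5 = -17/275; a_6 = 983/57750


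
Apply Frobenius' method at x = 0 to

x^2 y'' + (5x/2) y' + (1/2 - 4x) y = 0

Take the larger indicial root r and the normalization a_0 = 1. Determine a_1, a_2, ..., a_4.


Write in Frobenius form y'' + (p(x)/x) y' + (q(x)/x^2) y = 0:
  p(x) = 5/2,  q(x) = 1/2 - 4x.
Indicial equation: r(r-1) + (5/2) r + (1/2) = 0 -> roots r_1 = -1/2, r_2 = -1.
Take r = r_1 = -1/2. Let y(x) = x^r sum_{n>=0} a_n x^n with a_0 = 1.
Substitute y = x^r sum a_n x^n and match x^{r+n}. The recurrence is
  D(n) a_n - 4 a_{n-1} = 0,  where D(n) = (r+n)(r+n-1) + (5/2)(r+n) + (1/2).
  a_n = 4 / D(n) * a_{n-1}.
Since the indicial polynomial factors as (r - r_1)(r - r_2), D(n) = (r_1 + n - r_1)(r_1 + n - r_2) = n(n + 1/2).
Evaluating step by step (a_0 = 1):
  n = 1: D(1) = 1(1 + 1/2) = 3/2; numerator = 4(1) = 4; a_1 = (4)/(3/2) = 8/3
  n = 2: D(2) = 2(2 + 1/2) = 5; numerator = 4(8/3) = 32/3; a_2 = (32/3)/(5) = 32/15
  n = 3: D(3) = 3(3 + 1/2) = 21/2; numerator = 4(32/15) = 128/15; a_3 = (128/15)/(21/2) = 256/315
  n = 4: D(4) = 4(4 + 1/2) = 18; numerator = 4(256/315) = 1024/315; a_4 = (1024/315)/(18) = 512/2835

r = -1/2; a_0 = 1; a_1 = 8/3; a_2 = 32/15; a_3 = 256/315; a_4 = 512/2835


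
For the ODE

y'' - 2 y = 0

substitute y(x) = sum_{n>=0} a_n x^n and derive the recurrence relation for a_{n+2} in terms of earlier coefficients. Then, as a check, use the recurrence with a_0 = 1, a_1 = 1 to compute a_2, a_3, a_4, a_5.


Substitute y = sum_n a_n x^n into y'' + (const) y = 0.
y''(x) = sum_{n>=0} (n+2)(n+1) a_{n+2} x^n.
The ODE becomes sum_n [(n+2)(n+1) a_{n+2} - 2 a_n] x^n = 0.
Setting each coefficient to zero gives the recurrence:
  (n+2)(n+1) a_{n+2} - 2 a_n = 0,
  a_{n+2} = 2 / ((n+1)(n+2)) a_n.

Check with a_0 = 1, a_1 = 1 (apply the recurrence for n = 0, 1, 2, 3): a_0 = 1, a_1 = 1, a_2 = 1, a_3 = 1/3, a_4 = 1/6, a_5 = 1/30.

a_{n+2} = 2/((n+1)(n+2)) * a_n; check: a_0 = 1, a_1 = 1, a_2 = 1, a_3 = 1/3, a_4 = 1/6, a_5 = 1/30


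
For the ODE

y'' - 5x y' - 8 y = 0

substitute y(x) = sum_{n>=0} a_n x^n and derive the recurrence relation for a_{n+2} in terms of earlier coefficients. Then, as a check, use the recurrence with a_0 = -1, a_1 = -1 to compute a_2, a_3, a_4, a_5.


Substitute y = sum_n a_n x^n.
y''(x) has coefficient (n+2)(n+1) a_{n+2} at x^n;
-5 x y'(x) has coefficient -5 n a_n at x^n (shift);
-8 y(x) has coefficient -8 a_n at x^n.
Matching x^n: (n+2)(n+1) a_{n+2} + (-5n - 8) a_n = 0.
Thus a_{n+2} = (5n + 8) / ((n+1)(n+2)) * a_n.

Check with a_0 = -1, a_1 = -1 (apply the recurrence for n = 0, 1, 2, 3): a_0 = -1, a_1 = -1, a_2 = -4, a_3 = -13/6, a_4 = -6, a_5 = -299/120.

a_(n+2) = (5n + 8) / ((n+1)(n+2)) * a_n; check: a_0 = -1, a_1 = -1, a_2 = -4, a_3 = -13/6, a_4 = -6, a_5 = -299/120


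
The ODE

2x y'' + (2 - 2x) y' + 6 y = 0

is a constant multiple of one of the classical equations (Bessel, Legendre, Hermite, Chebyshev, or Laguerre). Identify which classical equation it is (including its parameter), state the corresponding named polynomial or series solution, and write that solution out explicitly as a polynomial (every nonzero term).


All three coefficients share the factor 2; dividing through by 2 gives  x y'' + (1 - x) y' + 3 y = 0.
This matches the Laguerre equation x y'' + (1 - x) y' + n y = 0 with n = 3; the polynomial solution is L_3(x).
With y = sum_k a_k x^k, matching x^k gives (k+1)k a_{k+1} + (k+1) a_{k+1} - k a_k + n a_k = 0, i.e. (k+1)^2 a_{k+1} = (k - n) a_k = (k - 3) a_k. The right side vanishes at k = 3, so the series terminates at degree 3.
Standard normalization L_n(0) = 1 gives a_0 = 1. Work upward with a_{k+1} = (k - 3) a_k / (k+1)^2:
  a_1 = (0 - 3)(1) / 1^2 = -3/1 = -3
  a_2 = (1 - 3)(-3) / 2^2 = 6/4 = 3/2
  a_3 = (2 - 3)(3/2) / 3^2 = (-3/2)/9 = -1/6
Hence L_3(x) = -x^3/6 + 3 x^2/2 - 3 x + 1.

L_3(x); series = -x^3/6 + 3 x^2/2 - 3 x + 1


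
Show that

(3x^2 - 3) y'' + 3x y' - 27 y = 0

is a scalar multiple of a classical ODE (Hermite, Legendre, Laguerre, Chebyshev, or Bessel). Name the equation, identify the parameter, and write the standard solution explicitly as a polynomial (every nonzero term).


All three coefficients share the factor -3; dividing through by -3 gives  (1 - x^2) y'' - x y' + 9 y = 0.
This matches the Chebyshev equation (1 - x^2) y'' - x y' + n^2 y = 0 (note the -x y' term, not -2x y') with n^2 = 9, so n = 3; the polynomial solution is T_3(x).
With y = sum_k a_k x^k, matching x^k gives (k+2)(k+1) a_{k+2} = (k^2 - n^2) a_k = (k - 3)(k + 3) a_k. The right side vanishes at k = 3, so the series with the parity of 3 terminates at degree 3.
Standard normalization: leading coefficient of T_n is 2^(n-1), so a_3 = 2^2 = 4. Work downward with a_k = (k+1)(k+2) a_{k+2} / ((k - 3)(k + 3)):
  a_1 = (2)(3)(4) / ((1 - 3)(1 + 3)) = 24/(-8) = -3
Hence T_3(x) = 4 x^3 - 3 x.

T_3(x); series = 4 x^3 - 3 x


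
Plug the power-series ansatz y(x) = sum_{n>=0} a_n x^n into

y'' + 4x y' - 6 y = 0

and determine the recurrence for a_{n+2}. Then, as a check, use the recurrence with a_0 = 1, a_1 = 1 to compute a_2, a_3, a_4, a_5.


Substitute y = sum_n a_n x^n.
y''(x) has coefficient (n+2)(n+1) a_{n+2} at x^n;
4 x y'(x) has coefficient 4 n a_n at x^n (shift);
-6 y(x) has coefficient -6 a_n at x^n.
Matching x^n: (n+2)(n+1) a_{n+2} + (4n - 6) a_n = 0.
Thus a_{n+2} = (-4n + 6) / ((n+1)(n+2)) * a_n.

Check with a_0 = 1, a_1 = 1 (apply the recurrence for n = 0, 1, 2, 3): a_0 = 1, a_1 = 1, a_2 = 3, a_3 = 1/3, a_4 = -1/2, a_5 = -1/10.

a_(n+2) = (-4n + 6) / ((n+1)(n+2)) * a_n; check: a_0 = 1, a_1 = 1, a_2 = 3, a_3 = 1/3, a_4 = -1/2, a_5 = -1/10


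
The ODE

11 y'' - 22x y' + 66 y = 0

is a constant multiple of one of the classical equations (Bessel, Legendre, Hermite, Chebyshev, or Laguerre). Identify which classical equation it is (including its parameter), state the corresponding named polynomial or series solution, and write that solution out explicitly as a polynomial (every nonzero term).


All three coefficients share the factor 11; dividing through by 11 gives  y'' - 2x y' + 6 y = 0.
This matches the Hermite equation y'' - 2x y' + 2n y = 0 with 2n = 6, so n = 3; the polynomial solution is H_3(x).
With y = sum_k a_k x^k, matching x^k gives (k+2)(k+1) a_{k+2} = 2(k - n) a_k = 2(k - 3) a_k. The right side vanishes at k = 3, so the series with the parity of 3 terminates at degree 3.
Standard normalization: leading coefficient of H_n is 2^n, so a_3 = 2^3 = 8. Work downward with a_k = (k+1)(k+2) a_{k+2} / (2(k - n)):
  a_1 = (2)(3)(8) / (2(1 - 3)) = 48/(-4) = -12
Hence H_3(x) = 8 x^3 - 12 x.

H_3(x); series = 8 x^3 - 12 x


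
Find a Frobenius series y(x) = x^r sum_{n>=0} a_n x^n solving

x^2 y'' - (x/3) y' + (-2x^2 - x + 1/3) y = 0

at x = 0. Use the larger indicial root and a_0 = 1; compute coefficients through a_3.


Write in Frobenius form y'' + (p(x)/x) y' + (q(x)/x^2) y = 0:
  p(x) = -1/3,  q(x) = -2x^2 - x + 1/3.
Indicial equation: r(r-1) + (-1/3) r + (1/3) = 0 -> roots r_1 = 1, r_2 = 1/3.
Take r = r_1 = 1. Let y(x) = x^r sum_{n>=0} a_n x^n with a_0 = 1.
Substitute y = x^r sum a_n x^n and match x^{r+n}. The recurrence is
  D(n) a_n - 1 a_{n-1} - 2 a_{n-2} = 0,  where D(n) = (r+n)(r+n-1) + (-1/3)(r+n) + (1/3).
  a_n = [1 a_{n-1} + 2 a_{n-2}] / D(n).
Since the indicial polynomial factors as (r - r_1)(r - r_2), D(n) = (r_1 + n - r_1)(r_1 + n - r_2) = n(n + 2/3).
Evaluating step by step (a_0 = 1):
  n = 1: D(1) = 1(1 + 2/3) = 5/3; numerator = 1(1) = 1; a_1 = (1)/(5/3) = 3/5
  n = 2: D(2) = 2(2 + 2/3) = 16/3; numerator = 1(3/5) + 2(1) = 13/5; a_2 = (13/5)/(16/3) = 39/80
  n = 3: D(3) = 3(3 + 2/3) = 11; numerator = 1(39/80) + 2(3/5) = 27/16; a_3 = (27/16)/(11) = 27/176

r = 1; a_0 = 1; a_1 = 3/5; a_2 = 39/80; a_3 = 27/176


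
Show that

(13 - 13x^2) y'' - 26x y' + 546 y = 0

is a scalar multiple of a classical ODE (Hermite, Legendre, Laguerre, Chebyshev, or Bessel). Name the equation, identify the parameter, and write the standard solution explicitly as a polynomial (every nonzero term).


All three coefficients share the factor 13; dividing through by 13 gives  (1 - x^2) y'' - 2x y' + 42 y = 0.
This matches the Legendre equation (1 - x^2) y'' - 2x y' + n(n+1) y = 0 (note the -2x y' term) with n(n+1) = 42, so n = 6; the polynomial solution is P_6(x).
With y = sum_k a_k x^k, matching x^k gives (k+2)(k+1) a_{k+2} = [k(k+1) - n(n+1)] a_k = (k - 6)(k + 7) a_k. The right side vanishes at k = 6, so the series with the parity of 6 terminates at degree 6.
Standard normalization (P_n(1) = 1): leading coefficient (2n)!/(2^n (n!)^2) = 479001600/(64*518400) = 231/16, so a_6 = 231/16. Work downward with a_k = (k+1)(k+2) a_{k+2} / ((k - 6)(k + 7)):
  a_4 = (5)(6)(231/16) / ((4 - 6)(4 + 7)) = (3465/8)/(-22) = -315/16
  a_2 = (3)(4)(-315/16) / ((2 - 6)(2 + 7)) = (-945/4)/(-36) = 105/16
  a_0 = (1)(2)(105/16) / ((0 - 6)(0 + 7)) = (105/8)/(-42) = -5/16
Hence P_6(x) = 231 x^6/16 - 315 x^4/16 + 105 x^2/16 - 5/16.

P_6(x); series = 231 x^6/16 - 315 x^4/16 + 105 x^2/16 - 5/16


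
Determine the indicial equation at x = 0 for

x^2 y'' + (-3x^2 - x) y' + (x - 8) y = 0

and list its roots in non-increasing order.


Divide by x^2 to reach normal form y'' + P_1(x) y' + P_2(x) y = 0 with P_1(x) = -3 - 1/x and P_2(x) = 1/x - 8/x^2.
x = 0 is a singular point because the y'-coefficient -3 - 1/x has a pole at x = 0 and the y-coefficient 1/x - 8/x^2 has a pole at x = 0.
It is a regular singular point because x P_1(x) = p(x) = -3x - 1 and x^2 P_2(x) = q(x) = x - 8 are polynomials, hence analytic at x = 0.
p(0) = -1,  q(0) = -8.
Indicial equation: r(r-1) + p(0) r + q(0) = 0, i.e. r^2 + (p(0) - 1) r + q(0) = 0, i.e. r^2 - 2 r - 8 = 0.
Discriminant: (-2)^2 - 4(-8) = 36, so r = (2 ± 6)/2.
Solving: r_1 = 4, r_2 = -2.

indicial: r^2 - 2 r - 8 = 0; roots r_1 = 4, r_2 = -2


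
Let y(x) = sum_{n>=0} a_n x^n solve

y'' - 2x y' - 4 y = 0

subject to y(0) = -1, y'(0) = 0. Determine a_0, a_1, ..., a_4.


Ansatz: y(x) = sum_{n>=0} a_n x^n, so y'(x) = sum_{n>=1} n a_n x^(n-1) and y''(x) = sum_{n>=2} n(n-1) a_n x^(n-2).
Substitute into P(x) y'' + Q(x) y' + R(x) y = 0 with P(x) = 1, Q(x) = -2x, R(x) = -4, and match powers of x.
Initial conditions: a_0 = -1, a_1 = 0.
Setting the coefficient of each power of x to zero and solving order by order (substituting the coefficients already found):
  x^0: 2 a_2 - 4 a_0 = 0  ->  2 a_2 = 4 a_0 = -4  ->  a_2 = -2
  x^1: 6 a_3 - 6 a_1 = 0  ->  6 a_3 = 6 a_1 = 0  ->  a_3 = 0
  x^2: 12 a_4 - 8 a_2 = 0  ->  12 a_4 = 8 a_2 = -16  ->  a_4 = -4/3
Truncated series: y(x) = -1 - 2 x^2 - (4/3) x^4 + O(x^5).

a_0 = -1; a_1 = 0; a_2 = -2; a_3 = 0; a_4 = -4/3


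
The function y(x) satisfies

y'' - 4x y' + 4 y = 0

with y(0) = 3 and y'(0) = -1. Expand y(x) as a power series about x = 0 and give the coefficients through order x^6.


Ansatz: y(x) = sum_{n>=0} a_n x^n, so y'(x) = sum_{n>=1} n a_n x^(n-1) and y''(x) = sum_{n>=2} n(n-1) a_n x^(n-2).
Substitute into P(x) y'' + Q(x) y' + R(x) y = 0 with P(x) = 1, Q(x) = -4x, R(x) = 4, and match powers of x.
Initial conditions: a_0 = 3, a_1 = -1.
Setting the coefficient of each power of x to zero and solving order by order (substituting the coefficients already found):
  x^0: 2 a_2 + 4 a_0 = 0  ->  2 a_2 = -4 a_0 = -12  ->  a_2 = -6
  x^1: 6 a_3 = 0  ->  a_3 = 0
  x^2: 12 a_4 - 4 a_2 = 0  ->  12 a_4 = 4 a_2 = -24  ->  a_4 = -2
  x^3: 20 a_5 - 8 a_3 = 0  ->  20 a_5 = 8 a_3 = 0  ->  a_5 = 0
  x^4: 30 a_6 - 12 a_4 = 0  ->  30 a_6 = 12 a_4 = -24  ->  a_6 = -4/5
Truncated series: y(x) = 3 - x - 6 x^2 - 2 x^4 - (4/5) x^6 + O(x^7).

a_0 = 3; a_1 = -1; a_2 = -6; a_3 = 0; a_4 = -2; a_5 = 0; a_6 = -4/5


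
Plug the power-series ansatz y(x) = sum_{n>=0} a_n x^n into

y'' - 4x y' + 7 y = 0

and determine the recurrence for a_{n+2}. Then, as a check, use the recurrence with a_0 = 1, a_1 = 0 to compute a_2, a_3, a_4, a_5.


Substitute y = sum_n a_n x^n.
y''(x) has coefficient (n+2)(n+1) a_{n+2} at x^n;
-4 x y'(x) has coefficient -4 n a_n at x^n (shift);
7 y(x) has coefficient 7 a_n at x^n.
Matching x^n: (n+2)(n+1) a_{n+2} + (-4n + 7) a_n = 0.
Thus a_{n+2} = (4n - 7) / ((n+1)(n+2)) * a_n.

Check with a_0 = 1, a_1 = 0 (apply the recurrence for n = 0, 1, 2, 3): a_0 = 1, a_1 = 0, a_2 = -7/2, a_3 = 0, a_4 = -7/24, a_5 = 0.

a_(n+2) = (4n - 7) / ((n+1)(n+2)) * a_n; check: a_0 = 1, a_1 = 0, a_2 = -7/2, a_3 = 0, a_4 = -7/24, a_5 = 0


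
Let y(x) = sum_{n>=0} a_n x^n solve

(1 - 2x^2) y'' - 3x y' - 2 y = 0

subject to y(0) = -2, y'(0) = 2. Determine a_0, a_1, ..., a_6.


Ansatz: y(x) = sum_{n>=0} a_n x^n, so y'(x) = sum_{n>=1} n a_n x^(n-1) and y''(x) = sum_{n>=2} n(n-1) a_n x^(n-2).
Substitute into P(x) y'' + Q(x) y' + R(x) y = 0 with P(x) = 1 - 2x^2, Q(x) = -3x, R(x) = -2, and match powers of x.
Initial conditions: a_0 = -2, a_1 = 2.
Setting the coefficient of each power of x to zero and solving order by order (substituting the coefficients already found):
  x^0: 2 a_2 - 2 a_0 = 0  ->  2 a_2 = 2 a_0 = -4  ->  a_2 = -2
  x^1: 6 a_3 - 5 a_1 = 0  ->  6 a_3 = 5 a_1 = 10  ->  a_3 = 5/3
  x^2: 12 a_4 - 12 a_2 = 0  ->  12 a_4 = 12 a_2 = -24  ->  a_4 = -2
  x^3: 20 a_5 - 23 a_3 = 0  ->  20 a_5 = 23 a_3 = 115/3  ->  a_5 = 23/12
  x^4: 30 a_6 - 38 a_4 = 0  ->  30 a_6 = 38 a_4 = -76  ->  a_6 = -38/15
Truncated series: y(x) = -2 + 2 x - 2 x^2 + (5/3) x^3 - 2 x^4 + (23/12) x^5 - (38/15) x^6 + O(x^7).

a_0 = -2; a_1 = 2; a_2 = -2; a_3 = 5/3; a_4 = -2; a_5 = 23/12; a_6 = -38/15


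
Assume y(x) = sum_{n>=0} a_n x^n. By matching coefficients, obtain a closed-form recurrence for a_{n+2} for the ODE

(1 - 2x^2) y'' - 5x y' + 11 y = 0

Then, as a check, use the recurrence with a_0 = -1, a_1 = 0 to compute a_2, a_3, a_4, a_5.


Substitute y = sum_n a_n x^n.
(1 - 2 x^2) y'' contributes (n+2)(n+1) a_{n+2} - 2 n(n-1) a_n at x^n.
-5 x y'(x) contributes -5 n a_n at x^n.
11 y(x) contributes 11 a_n at x^n.
Matching x^n: (n+2)(n+1) a_{n+2} + (-2 n(n-1) - 5 n + 11) a_n = 0.
Thus a_{n+2} = (2 n(n-1) + 5 n - 11) / ((n+1)(n+2)) * a_n.

Check with a_0 = -1, a_1 = 0 (apply the recurrence for n = 0, 1, 2, 3): a_0 = -1, a_1 = 0, a_2 = 11/2, a_3 = 0, a_4 = 11/8, a_5 = 0.

a_(n+2) = (2 n(n-1) + 5 n - 11) / ((n+1)(n+2)) * a_n; check: a_0 = -1, a_1 = 0, a_2 = 11/2, a_3 = 0, a_4 = 11/8, a_5 = 0


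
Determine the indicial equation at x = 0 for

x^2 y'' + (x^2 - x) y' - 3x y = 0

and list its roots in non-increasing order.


Divide by x^2 to reach normal form y'' + P_1(x) y' + P_2(x) y = 0 with P_1(x) = 1 - 1/x and P_2(x) = -3/x.
x = 0 is a singular point because the y'-coefficient 1 - 1/x has a pole at x = 0 and the y-coefficient -3/x has a pole at x = 0.
It is a regular singular point because x P_1(x) = p(x) = x - 1 and x^2 P_2(x) = q(x) = -3x are polynomials, hence analytic at x = 0.
p(0) = -1,  q(0) = 0.
Indicial equation: r(r-1) + p(0) r + q(0) = 0, i.e. r^2 + (p(0) - 1) r + q(0) = 0, i.e. r^2 - 2 r = 0.
Discriminant: (-2)^2 - 4(0) = 4, so r = (2 ± 2)/2.
Solving: r_1 = 2, r_2 = 0.

indicial: r^2 - 2 r = 0; roots r_1 = 2, r_2 = 0


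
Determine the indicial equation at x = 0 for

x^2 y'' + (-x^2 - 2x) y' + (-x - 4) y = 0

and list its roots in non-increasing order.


Divide by x^2 to reach normal form y'' + P_1(x) y' + P_2(x) y = 0 with P_1(x) = -1 - 2/x and P_2(x) = -1/x - 4/x^2.
x = 0 is a singular point because the y'-coefficient -1 - 2/x has a pole at x = 0 and the y-coefficient -1/x - 4/x^2 has a pole at x = 0.
It is a regular singular point because x P_1(x) = p(x) = -x - 2 and x^2 P_2(x) = q(x) = -x - 4 are polynomials, hence analytic at x = 0.
p(0) = -2,  q(0) = -4.
Indicial equation: r(r-1) + p(0) r + q(0) = 0, i.e. r^2 + (p(0) - 1) r + q(0) = 0, i.e. r^2 - 3 r - 4 = 0.
Discriminant: (-3)^2 - 4(-4) = 25, so r = (3 ± 5)/2.
Solving: r_1 = 4, r_2 = -1.

indicial: r^2 - 3 r - 4 = 0; roots r_1 = 4, r_2 = -1


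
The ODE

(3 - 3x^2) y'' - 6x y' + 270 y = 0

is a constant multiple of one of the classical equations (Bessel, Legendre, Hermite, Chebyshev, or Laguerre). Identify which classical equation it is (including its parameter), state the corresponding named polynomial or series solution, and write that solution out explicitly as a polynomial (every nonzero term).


All three coefficients share the factor 3; dividing through by 3 gives  (1 - x^2) y'' - 2x y' + 90 y = 0.
This matches the Legendre equation (1 - x^2) y'' - 2x y' + n(n+1) y = 0 (note the -2x y' term) with n(n+1) = 90, so n = 9; the polynomial solution is P_9(x).
With y = sum_k a_k x^k, matching x^k gives (k+2)(k+1) a_{k+2} = [k(k+1) - n(n+1)] a_k = (k - 9)(k + 10) a_k. The right side vanishes at k = 9, so the series with the parity of 9 terminates at degree 9.
Standard normalization (P_n(1) = 1): leading coefficient (2n)!/(2^n (n!)^2) = 6402373705728000/(512*131681894400) = 12155/128, so a_9 = 12155/128. Work downward with a_k = (k+1)(k+2) a_{k+2} / ((k - 9)(k + 10)):
  a_7 = (8)(9)(12155/128) / ((7 - 9)(7 + 10)) = (109395/16)/(-34) = -6435/32
  a_5 = (6)(7)(-6435/32) / ((5 - 9)(5 + 10)) = (-135135/16)/(-60) = 9009/64
  a_3 = (4)(5)(9009/64) / ((3 - 9)(3 + 10)) = (45045/16)/(-78) = -1155/32
  a_1 = (2)(3)(-1155/32) / ((1 - 9)(1 + 10)) = (-3465/16)/(-88) = 315/128
Hence P_9(x) = 12155 x^9/128 - 6435 x^7/32 + 9009 x^5/64 - 1155 x^3/32 + 315 x/128.

P_9(x); series = 12155 x^9/128 - 6435 x^7/32 + 9009 x^5/64 - 1155 x^3/32 + 315 x/128


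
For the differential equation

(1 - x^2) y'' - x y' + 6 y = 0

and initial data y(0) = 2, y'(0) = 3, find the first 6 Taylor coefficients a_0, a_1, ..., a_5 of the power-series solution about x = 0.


Ansatz: y(x) = sum_{n>=0} a_n x^n, so y'(x) = sum_{n>=1} n a_n x^(n-1) and y''(x) = sum_{n>=2} n(n-1) a_n x^(n-2).
Substitute into P(x) y'' + Q(x) y' + R(x) y = 0 with P(x) = 1 - x^2, Q(x) = -x, R(x) = 6, and match powers of x.
Initial conditions: a_0 = 2, a_1 = 3.
Setting the coefficient of each power of x to zero and solving order by order (substituting the coefficients already found):
  x^0: 2 a_2 + 6 a_0 = 0  ->  2 a_2 = -6 a_0 = -12  ->  a_2 = -6
  x^1: 6 a_3 + 5 a_1 = 0  ->  6 a_3 = -5 a_1 = -15  ->  a_3 = -5/2
  x^2: 12 a_4 + 2 a_2 = 0  ->  12 a_4 = -2 a_2 = 12  ->  a_4 = 1
  x^3: 20 a_5 - 3 a_3 = 0  ->  20 a_5 = 3 a_3 = -15/2  ->  a_5 = -3/8
Truncated series: y(x) = 2 + 3 x - 6 x^2 - (5/2) x^3 + x^4 - (3/8) x^5 + O(x^6).

a_0 = 2; a_1 = 3; a_2 = -6; a_3 = -5/2; a_4 = 1; a_5 = -3/8


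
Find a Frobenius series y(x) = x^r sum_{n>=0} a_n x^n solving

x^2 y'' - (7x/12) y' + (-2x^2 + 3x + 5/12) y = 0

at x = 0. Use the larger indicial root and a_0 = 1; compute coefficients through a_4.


Write in Frobenius form y'' + (p(x)/x) y' + (q(x)/x^2) y = 0:
  p(x) = -7/12,  q(x) = -2x^2 + 3x + 5/12.
Indicial equation: r(r-1) + (-7/12) r + (5/12) = 0 -> roots r_1 = 5/4, r_2 = 1/3.
Take r = r_1 = 5/4. Let y(x) = x^r sum_{n>=0} a_n x^n with a_0 = 1.
Substitute y = x^r sum a_n x^n and match x^{r+n}. The recurrence is
  D(n) a_n + 3 a_{n-1} - 2 a_{n-2} = 0,  where D(n) = (r+n)(r+n-1) + (-7/12)(r+n) + (5/12).
  a_n = [-3 a_{n-1} + 2 a_{n-2}] / D(n).
Since the indicial polynomial factors as (r - r_1)(r - r_2), D(n) = (r_1 + n - r_1)(r_1 + n - r_2) = n(n + 11/12).
Evaluating step by step (a_0 = 1):
  n = 1: D(1) = 1(1 + 11/12) = 23/12; numerator = -3(1) = -3; a_1 = (-3)/(23/12) = -36/23
  n = 2: D(2) = 2(2 + 11/12) = 35/6; numerator = -3(-36/23) + 2(1) = 154/23; a_2 = (154/23)/(35/6) = 132/115
  n = 3: D(3) = 3(3 + 11/12) = 47/4; numerator = -3(132/115) + 2(-36/23) = -756/115; a_3 = (-756/115)/(47/4) = -3024/5405
  n = 4: D(4) = 4(4 + 11/12) = 59/3; numerator = -3(-3024/5405) + 2(132/115) = 4296/1081; a_4 = (4296/1081)/(59/3) = 12888/63779

r = 5/4; a_0 = 1; a_1 = -36/23; a_2 = 132/115; a_3 = -3024/5405; a_4 = 12888/63779


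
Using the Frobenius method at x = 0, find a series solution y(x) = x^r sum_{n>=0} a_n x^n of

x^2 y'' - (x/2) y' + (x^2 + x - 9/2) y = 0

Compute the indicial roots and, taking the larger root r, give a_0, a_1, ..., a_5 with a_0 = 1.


Write in Frobenius form y'' + (p(x)/x) y' + (q(x)/x^2) y = 0:
  p(x) = -1/2,  q(x) = x^2 + x - 9/2.
Indicial equation: r(r-1) + (-1/2) r + (-9/2) = 0 -> roots r_1 = 3, r_2 = -3/2.
Take r = r_1 = 3. Let y(x) = x^r sum_{n>=0} a_n x^n with a_0 = 1.
Substitute y = x^r sum a_n x^n and match x^{r+n}. The recurrence is
  D(n) a_n + 1 a_{n-1} + 1 a_{n-2} = 0,  where D(n) = (r+n)(r+n-1) + (-1/2)(r+n) + (-9/2).
  a_n = [-1 a_{n-1} - 1 a_{n-2}] / D(n).
Since the indicial polynomial factors as (r - r_1)(r - r_2), D(n) = (r_1 + n - r_1)(r_1 + n - r_2) = n(n + 9/2).
Evaluating step by step (a_0 = 1):
  n = 1: D(1) = 1(1 + 9/2) = 11/2; numerator = -1(1) = -1; a_1 = (-1)/(11/2) = -2/11
  n = 2: D(2) = 2(2 + 9/2) = 13; numerator = -1(-2/11) - 1(1) = -9/11; a_2 = (-9/11)/(13) = -9/143
  n = 3: D(3) = 3(3 + 9/2) = 45/2; numerator = -1(-9/143) - 1(-2/11) = 35/143; a_3 = (35/143)/(45/2) = 14/1287
  n = 4: D(4) = 4(4 + 9/2) = 34; numerator = -1(14/1287) - 1(-9/143) = 67/1287; a_4 = (67/1287)/(34) = 67/43758
  n = 5: D(5) = 5(5 + 9/2) = 95/2; numerator = -1(67/43758) - 1(14/1287) = -181/14586; a_5 = (-181/14586)/(95/2) = -181/692835

r = 3; a_0 = 1; a_1 = -2/11; a_2 = -9/143; a_3 = 14/1287; a_4 = 67/43758; a_5 = -181/692835


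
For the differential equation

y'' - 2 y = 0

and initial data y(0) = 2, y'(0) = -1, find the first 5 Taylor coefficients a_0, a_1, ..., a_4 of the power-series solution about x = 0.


Ansatz: y(x) = sum_{n>=0} a_n x^n, so y'(x) = sum_{n>=1} n a_n x^(n-1) and y''(x) = sum_{n>=2} n(n-1) a_n x^(n-2).
Substitute into P(x) y'' + Q(x) y' + R(x) y = 0 with P(x) = 1, Q(x) = 0, R(x) = -2, and match powers of x.
Initial conditions: a_0 = 2, a_1 = -1.
Setting the coefficient of each power of x to zero and solving order by order (substituting the coefficients already found):
  x^0: 2 a_2 - 2 a_0 = 0  ->  2 a_2 = 2 a_0 = 4  ->  a_2 = 2
  x^1: 6 a_3 - 2 a_1 = 0  ->  6 a_3 = 2 a_1 = -2  ->  a_3 = -1/3
  x^2: 12 a_4 - 2 a_2 = 0  ->  12 a_4 = 2 a_2 = 4  ->  a_4 = 1/3
Truncated series: y(x) = 2 - x + 2 x^2 - (1/3) x^3 + (1/3) x^4 + O(x^5).

a_0 = 2; a_1 = -1; a_2 = 2; a_3 = -1/3; a_4 = 1/3


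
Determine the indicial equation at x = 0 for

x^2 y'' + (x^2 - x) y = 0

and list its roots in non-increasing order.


Divide by x^2 to reach normal form y'' + P_1(x) y' + P_2(x) y = 0 with P_1(x) = 0 and P_2(x) = 1 - 1/x.
x = 0 is a singular point because the y-coefficient 1 - 1/x has a pole at x = 0.
It is a regular singular point because x P_1(x) = p(x) = 0 and x^2 P_2(x) = q(x) = x^2 - x are polynomials, hence analytic at x = 0.
p(0) = 0,  q(0) = 0.
Indicial equation: r(r-1) + p(0) r + q(0) = 0, i.e. r^2 + (p(0) - 1) r + q(0) = 0, i.e. r^2 - 1 r = 0.
Discriminant: (-1)^2 - 4(0) = 1, so r = (1 ± 1)/2.
Solving: r_1 = 1, r_2 = 0.

indicial: r^2 - 1 r = 0; roots r_1 = 1, r_2 = 0


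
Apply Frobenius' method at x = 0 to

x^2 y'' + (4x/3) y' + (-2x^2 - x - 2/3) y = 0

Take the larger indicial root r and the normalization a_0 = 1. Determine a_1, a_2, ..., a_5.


Write in Frobenius form y'' + (p(x)/x) y' + (q(x)/x^2) y = 0:
  p(x) = 4/3,  q(x) = -2x^2 - x - 2/3.
Indicial equation: r(r-1) + (4/3) r + (-2/3) = 0 -> roots r_1 = 2/3, r_2 = -1.
Take r = r_1 = 2/3. Let y(x) = x^r sum_{n>=0} a_n x^n with a_0 = 1.
Substitute y = x^r sum a_n x^n and match x^{r+n}. The recurrence is
  D(n) a_n - 1 a_{n-1} - 2 a_{n-2} = 0,  where D(n) = (r+n)(r+n-1) + (4/3)(r+n) + (-2/3).
  a_n = [1 a_{n-1} + 2 a_{n-2}] / D(n).
Since the indicial polynomial factors as (r - r_1)(r - r_2), D(n) = (r_1 + n - r_1)(r_1 + n - r_2) = n(n + 5/3).
Evaluating step by step (a_0 = 1):
  n = 1: D(1) = 1(1 + 5/3) = 8/3; numerator = 1(1) = 1; a_1 = (1)/(8/3) = 3/8
  n = 2: D(2) = 2(2 + 5/3) = 22/3; numerator = 1(3/8) + 2(1) = 19/8; a_2 = (19/8)/(22/3) = 57/176
  n = 3: D(3) = 3(3 + 5/3) = 14; numerator = 1(57/176) + 2(3/8) = 189/176; a_3 = (189/176)/(14) = 27/352
  n = 4: D(4) = 4(4 + 5/3) = 68/3; numerator = 1(27/352) + 2(57/176) = 255/352; a_4 = (255/352)/(68/3) = 45/1408
  n = 5: D(5) = 5(5 + 5/3) = 100/3; numerator = 1(45/1408) + 2(27/352) = 261/1408; a_5 = (261/1408)/(100/3) = 783/140800

r = 2/3; a_0 = 1; a_1 = 3/8; a_2 = 57/176; a_3 = 27/352; a_4 = 45/1408; a_5 = 783/140800
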